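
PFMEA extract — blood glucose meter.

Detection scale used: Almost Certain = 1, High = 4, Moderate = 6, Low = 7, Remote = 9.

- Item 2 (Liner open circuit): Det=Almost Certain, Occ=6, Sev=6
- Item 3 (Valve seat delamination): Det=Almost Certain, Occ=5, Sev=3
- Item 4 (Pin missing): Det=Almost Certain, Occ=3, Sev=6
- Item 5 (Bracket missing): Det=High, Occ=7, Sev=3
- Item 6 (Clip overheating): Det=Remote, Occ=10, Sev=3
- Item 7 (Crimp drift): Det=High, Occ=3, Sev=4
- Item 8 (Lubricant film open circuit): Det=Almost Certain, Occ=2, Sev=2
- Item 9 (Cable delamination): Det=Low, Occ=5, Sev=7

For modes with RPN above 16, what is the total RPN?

701

RPN = Severity × Occurrence × Detection:
  Item 2: 6 × 6 × 1 = 36
  Item 3: 3 × 5 × 1 = 15
  Item 4: 6 × 3 × 1 = 18
  Item 5: 3 × 7 × 4 = 84
  Item 6: 3 × 10 × 9 = 270
  Item 7: 4 × 3 × 4 = 48
  Item 8: 2 × 2 × 1 = 4
  Item 9: 7 × 5 × 7 = 245
RPN > 16: Item 2 (36), Item 4 (18), Item 5 (84), Item 6 (270), Item 7 (48), Item 9 (245).
Sum: 36 + 18 + 84 + 270 + 48 + 245 = 701.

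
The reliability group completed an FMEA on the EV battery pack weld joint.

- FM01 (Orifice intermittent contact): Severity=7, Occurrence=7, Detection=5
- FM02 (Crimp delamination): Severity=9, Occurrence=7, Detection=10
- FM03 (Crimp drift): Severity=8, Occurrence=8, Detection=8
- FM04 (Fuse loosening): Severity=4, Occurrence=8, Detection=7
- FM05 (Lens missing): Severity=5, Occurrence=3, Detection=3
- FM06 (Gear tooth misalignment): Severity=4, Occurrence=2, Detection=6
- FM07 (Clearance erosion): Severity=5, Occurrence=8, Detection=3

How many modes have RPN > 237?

3

RPN = Severity × Occurrence × Detection:
  FM01: 7 × 7 × 5 = 245
  FM02: 9 × 7 × 10 = 630
  FM03: 8 × 8 × 8 = 512
  FM04: 4 × 8 × 7 = 224
  FM05: 5 × 3 × 3 = 45
  FM06: 4 × 2 × 6 = 48
  FM07: 5 × 8 × 3 = 120
Modes with RPN > 237: FM01 (245), FM02 (630), FM03 (512) → 3.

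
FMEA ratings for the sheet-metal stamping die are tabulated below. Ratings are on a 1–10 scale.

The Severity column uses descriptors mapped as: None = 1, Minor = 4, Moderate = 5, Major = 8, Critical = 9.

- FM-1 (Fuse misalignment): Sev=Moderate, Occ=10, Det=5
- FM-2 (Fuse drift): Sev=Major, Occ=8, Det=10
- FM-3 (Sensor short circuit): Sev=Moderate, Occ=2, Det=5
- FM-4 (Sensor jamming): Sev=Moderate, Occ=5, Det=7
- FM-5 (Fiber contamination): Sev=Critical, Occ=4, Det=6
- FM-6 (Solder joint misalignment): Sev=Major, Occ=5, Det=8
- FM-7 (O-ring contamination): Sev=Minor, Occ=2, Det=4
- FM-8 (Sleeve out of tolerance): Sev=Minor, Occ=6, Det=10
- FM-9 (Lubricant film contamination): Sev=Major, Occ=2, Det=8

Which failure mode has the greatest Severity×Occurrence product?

FM-2

Criticality = Severity × Occurrence:
  FM-1: 5 × 10 = 50
  FM-2: 8 × 8 = 64
  FM-3: 5 × 2 = 10
  FM-4: 5 × 5 = 25
  FM-5: 9 × 4 = 36
  FM-6: 8 × 5 = 40
  FM-7: 4 × 2 = 8
  FM-8: 4 × 6 = 24
  FM-9: 8 × 2 = 16
Highest criticality is 64 → FM-2.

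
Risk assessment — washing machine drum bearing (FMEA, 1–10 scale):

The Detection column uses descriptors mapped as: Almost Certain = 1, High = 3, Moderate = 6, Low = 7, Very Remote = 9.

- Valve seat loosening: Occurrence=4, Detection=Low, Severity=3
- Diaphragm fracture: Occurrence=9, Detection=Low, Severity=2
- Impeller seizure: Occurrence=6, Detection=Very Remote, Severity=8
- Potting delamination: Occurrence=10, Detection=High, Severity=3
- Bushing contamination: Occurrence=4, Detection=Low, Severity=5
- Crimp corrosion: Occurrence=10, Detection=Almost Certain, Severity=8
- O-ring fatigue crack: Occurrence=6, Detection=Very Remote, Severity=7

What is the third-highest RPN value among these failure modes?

140

RPN = Severity × Occurrence × Detection:
  Valve seat loosening: 3 × 4 × 7 = 84
  Diaphragm fracture: 2 × 9 × 7 = 126
  Impeller seizure: 8 × 6 × 9 = 432
  Potting delamination: 3 × 10 × 3 = 90
  Bushing contamination: 5 × 4 × 7 = 140
  Crimp corrosion: 8 × 10 × 1 = 80
  O-ring fatigue crack: 7 × 6 × 9 = 378
Sorted descending: 432, 378, 140, 126, 90, 84, 80.
The third-highest RPN is 140 (Bushing contamination).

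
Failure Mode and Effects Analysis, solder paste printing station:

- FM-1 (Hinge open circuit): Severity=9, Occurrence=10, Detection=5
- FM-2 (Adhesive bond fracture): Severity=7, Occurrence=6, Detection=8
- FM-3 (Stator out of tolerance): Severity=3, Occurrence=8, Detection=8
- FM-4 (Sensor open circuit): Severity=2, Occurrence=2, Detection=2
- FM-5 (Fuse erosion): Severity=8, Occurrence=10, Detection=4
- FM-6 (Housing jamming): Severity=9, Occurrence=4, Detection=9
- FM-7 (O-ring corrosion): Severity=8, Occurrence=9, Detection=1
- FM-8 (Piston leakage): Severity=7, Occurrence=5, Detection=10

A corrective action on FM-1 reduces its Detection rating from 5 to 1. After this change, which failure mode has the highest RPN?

RPN = Severity × Occurrence × Detection:
  FM-1: 9 × 10 × 5 = 450
  FM-2: 7 × 6 × 8 = 336
  FM-3: 3 × 8 × 8 = 192
  FM-4: 2 × 2 × 2 = 8
  FM-5: 8 × 10 × 4 = 320
  FM-6: 9 × 4 × 9 = 324
  FM-7: 8 × 9 × 1 = 72
  FM-8: 7 × 5 × 10 = 350
After action: FM-1 → 9 × 10 × 1 = 90.
Revised RPNs: FM-8=350, FM-2=336, FM-6=324, FM-5=320, FM-3=192, FM-1=90, FM-7=72, FM-4=8.
Highest is now FM-8 (350).

FM-8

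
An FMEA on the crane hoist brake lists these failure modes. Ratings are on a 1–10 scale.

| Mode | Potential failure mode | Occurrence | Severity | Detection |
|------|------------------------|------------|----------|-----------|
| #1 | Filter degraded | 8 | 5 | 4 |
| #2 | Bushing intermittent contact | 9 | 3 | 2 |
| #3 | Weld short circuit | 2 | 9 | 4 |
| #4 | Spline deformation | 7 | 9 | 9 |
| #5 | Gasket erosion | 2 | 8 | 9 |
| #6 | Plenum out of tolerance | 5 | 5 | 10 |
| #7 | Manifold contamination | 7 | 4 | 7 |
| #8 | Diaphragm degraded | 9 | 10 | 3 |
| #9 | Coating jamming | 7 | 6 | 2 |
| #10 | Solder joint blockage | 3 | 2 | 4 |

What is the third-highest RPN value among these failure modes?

250

RPN = Severity × Occurrence × Detection:
  #1: 5 × 8 × 4 = 160
  #2: 3 × 9 × 2 = 54
  #3: 9 × 2 × 4 = 72
  #4: 9 × 7 × 9 = 567
  #5: 8 × 2 × 9 = 144
  #6: 5 × 5 × 10 = 250
  #7: 4 × 7 × 7 = 196
  #8: 10 × 9 × 3 = 270
  #9: 6 × 7 × 2 = 84
  #10: 2 × 3 × 4 = 24
Sorted descending: 567, 270, 250, 196, 160, 144, 84, 72, 54, 24.
The third-highest RPN is 250 (#6).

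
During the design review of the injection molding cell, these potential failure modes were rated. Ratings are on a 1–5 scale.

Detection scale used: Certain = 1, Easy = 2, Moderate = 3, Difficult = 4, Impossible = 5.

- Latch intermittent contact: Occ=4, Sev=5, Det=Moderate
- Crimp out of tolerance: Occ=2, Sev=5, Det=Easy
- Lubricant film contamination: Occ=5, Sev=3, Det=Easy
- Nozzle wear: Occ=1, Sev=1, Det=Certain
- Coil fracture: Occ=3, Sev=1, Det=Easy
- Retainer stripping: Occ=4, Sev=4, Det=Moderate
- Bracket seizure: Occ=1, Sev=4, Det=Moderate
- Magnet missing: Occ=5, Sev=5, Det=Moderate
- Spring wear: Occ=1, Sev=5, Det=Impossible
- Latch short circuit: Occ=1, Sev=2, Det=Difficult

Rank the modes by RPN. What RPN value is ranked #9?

6

RPN = Severity × Occurrence × Detection:
  Latch intermittent contact: 5 × 4 × 3 = 60
  Crimp out of tolerance: 5 × 2 × 2 = 20
  Lubricant film contamination: 3 × 5 × 2 = 30
  Nozzle wear: 1 × 1 × 1 = 1
  Coil fracture: 1 × 3 × 2 = 6
  Retainer stripping: 4 × 4 × 3 = 48
  Bracket seizure: 4 × 1 × 3 = 12
  Magnet missing: 5 × 5 × 3 = 75
  Spring wear: 5 × 1 × 5 = 25
  Latch short circuit: 2 × 1 × 4 = 8
Sorted descending: 75, 60, 48, 30, 25, 20, 12, 8, 6, 1.
The 9th-highest RPN is 6 (Coil fracture).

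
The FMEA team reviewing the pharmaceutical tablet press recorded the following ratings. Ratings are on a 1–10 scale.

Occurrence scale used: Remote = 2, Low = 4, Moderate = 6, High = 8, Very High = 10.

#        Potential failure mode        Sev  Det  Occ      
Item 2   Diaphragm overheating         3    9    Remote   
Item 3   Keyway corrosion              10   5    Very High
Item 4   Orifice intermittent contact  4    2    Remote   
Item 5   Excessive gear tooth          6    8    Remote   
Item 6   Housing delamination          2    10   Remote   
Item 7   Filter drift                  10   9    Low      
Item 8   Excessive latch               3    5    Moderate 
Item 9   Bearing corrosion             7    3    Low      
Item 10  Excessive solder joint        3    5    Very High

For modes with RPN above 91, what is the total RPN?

RPN = Severity × Occurrence × Detection:
  Item 2: 3 × 2 × 9 = 54
  Item 3: 10 × 10 × 5 = 500
  Item 4: 4 × 2 × 2 = 16
  Item 5: 6 × 2 × 8 = 96
  Item 6: 2 × 2 × 10 = 40
  Item 7: 10 × 4 × 9 = 360
  Item 8: 3 × 6 × 5 = 90
  Item 9: 7 × 4 × 3 = 84
  Item 10: 3 × 10 × 5 = 150
RPN > 91: Item 3 (500), Item 5 (96), Item 7 (360), Item 10 (150).
Sum: 500 + 96 + 360 + 150 = 1106.

1106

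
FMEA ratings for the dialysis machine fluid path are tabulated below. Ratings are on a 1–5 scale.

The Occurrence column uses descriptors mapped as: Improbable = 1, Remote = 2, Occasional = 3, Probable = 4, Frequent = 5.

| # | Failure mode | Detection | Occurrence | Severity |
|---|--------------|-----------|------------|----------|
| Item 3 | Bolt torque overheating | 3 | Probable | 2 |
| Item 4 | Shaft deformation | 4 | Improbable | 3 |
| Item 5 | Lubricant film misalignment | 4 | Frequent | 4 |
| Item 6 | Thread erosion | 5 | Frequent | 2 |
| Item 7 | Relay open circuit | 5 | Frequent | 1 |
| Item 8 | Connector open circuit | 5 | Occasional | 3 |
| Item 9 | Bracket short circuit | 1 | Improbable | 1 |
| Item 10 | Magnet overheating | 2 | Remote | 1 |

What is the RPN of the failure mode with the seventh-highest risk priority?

RPN = Severity × Occurrence × Detection:
  Item 3: 2 × 4 × 3 = 24
  Item 4: 3 × 1 × 4 = 12
  Item 5: 4 × 5 × 4 = 80
  Item 6: 2 × 5 × 5 = 50
  Item 7: 1 × 5 × 5 = 25
  Item 8: 3 × 3 × 5 = 45
  Item 9: 1 × 1 × 1 = 1
  Item 10: 1 × 2 × 2 = 4
Sorted descending: 80, 50, 45, 25, 24, 12, 4, 1.
The seventh-highest RPN is 4 (Item 10).

4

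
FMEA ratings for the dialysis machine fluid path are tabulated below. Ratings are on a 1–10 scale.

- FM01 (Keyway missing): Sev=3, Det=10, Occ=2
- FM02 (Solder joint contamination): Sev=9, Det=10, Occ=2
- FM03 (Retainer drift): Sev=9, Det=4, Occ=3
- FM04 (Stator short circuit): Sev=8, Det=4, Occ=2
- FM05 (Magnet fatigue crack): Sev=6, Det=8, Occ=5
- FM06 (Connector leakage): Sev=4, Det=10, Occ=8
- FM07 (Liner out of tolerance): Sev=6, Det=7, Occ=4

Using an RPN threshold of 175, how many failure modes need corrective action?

RPN = Severity × Occurrence × Detection:
  FM01: 3 × 2 × 10 = 60
  FM02: 9 × 2 × 10 = 180
  FM03: 9 × 3 × 4 = 108
  FM04: 8 × 2 × 4 = 64
  FM05: 6 × 5 × 8 = 240
  FM06: 4 × 8 × 10 = 320
  FM07: 6 × 4 × 7 = 168
Modes with RPN ≥ 175: FM02 (180), FM05 (240), FM06 (320) → 3.

3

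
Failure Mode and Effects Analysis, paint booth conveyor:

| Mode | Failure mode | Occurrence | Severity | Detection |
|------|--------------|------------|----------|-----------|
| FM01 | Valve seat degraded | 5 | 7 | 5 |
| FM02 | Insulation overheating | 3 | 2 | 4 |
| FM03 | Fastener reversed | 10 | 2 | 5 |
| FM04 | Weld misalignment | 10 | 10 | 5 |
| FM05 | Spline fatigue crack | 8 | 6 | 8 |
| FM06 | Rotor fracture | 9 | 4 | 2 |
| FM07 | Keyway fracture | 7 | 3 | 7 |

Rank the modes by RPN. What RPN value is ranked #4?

147

RPN = Severity × Occurrence × Detection:
  FM01: 7 × 5 × 5 = 175
  FM02: 2 × 3 × 4 = 24
  FM03: 2 × 10 × 5 = 100
  FM04: 10 × 10 × 5 = 500
  FM05: 6 × 8 × 8 = 384
  FM06: 4 × 9 × 2 = 72
  FM07: 3 × 7 × 7 = 147
Sorted descending: 500, 384, 175, 147, 100, 72, 24.
The fourth-highest RPN is 147 (FM07).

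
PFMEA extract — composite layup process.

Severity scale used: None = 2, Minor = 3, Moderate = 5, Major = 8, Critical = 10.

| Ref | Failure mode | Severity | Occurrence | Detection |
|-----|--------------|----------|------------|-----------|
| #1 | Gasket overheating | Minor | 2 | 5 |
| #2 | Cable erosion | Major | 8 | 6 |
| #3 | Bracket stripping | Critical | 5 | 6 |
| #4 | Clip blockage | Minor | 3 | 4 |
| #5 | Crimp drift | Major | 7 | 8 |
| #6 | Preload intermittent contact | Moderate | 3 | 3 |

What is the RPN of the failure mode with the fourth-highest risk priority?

45

RPN = Severity × Occurrence × Detection:
  #1: 3 × 2 × 5 = 30
  #2: 8 × 8 × 6 = 384
  #3: 10 × 5 × 6 = 300
  #4: 3 × 3 × 4 = 36
  #5: 8 × 7 × 8 = 448
  #6: 5 × 3 × 3 = 45
Sorted descending: 448, 384, 300, 45, 36, 30.
The fourth-highest RPN is 45 (#6).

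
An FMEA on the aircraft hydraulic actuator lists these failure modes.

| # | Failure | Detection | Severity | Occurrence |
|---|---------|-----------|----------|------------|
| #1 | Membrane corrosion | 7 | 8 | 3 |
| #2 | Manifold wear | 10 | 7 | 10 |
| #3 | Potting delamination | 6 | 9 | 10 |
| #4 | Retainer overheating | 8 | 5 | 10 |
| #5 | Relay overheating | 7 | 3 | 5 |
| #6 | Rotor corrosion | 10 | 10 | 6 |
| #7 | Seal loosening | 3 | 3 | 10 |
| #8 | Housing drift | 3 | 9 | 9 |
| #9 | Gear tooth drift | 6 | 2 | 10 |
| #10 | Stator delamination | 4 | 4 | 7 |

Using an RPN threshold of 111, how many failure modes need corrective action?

8

RPN = Severity × Occurrence × Detection:
  #1: 8 × 3 × 7 = 168
  #2: 7 × 10 × 10 = 700
  #3: 9 × 10 × 6 = 540
  #4: 5 × 10 × 8 = 400
  #5: 3 × 5 × 7 = 105
  #6: 10 × 6 × 10 = 600
  #7: 3 × 10 × 3 = 90
  #8: 9 × 9 × 3 = 243
  #9: 2 × 10 × 6 = 120
  #10: 4 × 7 × 4 = 112
Modes with RPN ≥ 111: #1 (168), #2 (700), #3 (540), #4 (400), #6 (600), #8 (243), #9 (120), #10 (112) → 8.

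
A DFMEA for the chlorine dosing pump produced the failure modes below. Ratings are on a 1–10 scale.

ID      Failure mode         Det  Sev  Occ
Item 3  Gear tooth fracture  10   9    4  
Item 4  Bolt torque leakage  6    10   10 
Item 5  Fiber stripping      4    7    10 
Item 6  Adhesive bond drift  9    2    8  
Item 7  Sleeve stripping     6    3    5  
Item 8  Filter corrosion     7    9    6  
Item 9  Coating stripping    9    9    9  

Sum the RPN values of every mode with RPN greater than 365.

1707

RPN = Severity × Occurrence × Detection:
  Item 3: 9 × 4 × 10 = 360
  Item 4: 10 × 10 × 6 = 600
  Item 5: 7 × 10 × 4 = 280
  Item 6: 2 × 8 × 9 = 144
  Item 7: 3 × 5 × 6 = 90
  Item 8: 9 × 6 × 7 = 378
  Item 9: 9 × 9 × 9 = 729
RPN > 365: Item 4 (600), Item 8 (378), Item 9 (729).
Sum: 600 + 378 + 729 = 1707.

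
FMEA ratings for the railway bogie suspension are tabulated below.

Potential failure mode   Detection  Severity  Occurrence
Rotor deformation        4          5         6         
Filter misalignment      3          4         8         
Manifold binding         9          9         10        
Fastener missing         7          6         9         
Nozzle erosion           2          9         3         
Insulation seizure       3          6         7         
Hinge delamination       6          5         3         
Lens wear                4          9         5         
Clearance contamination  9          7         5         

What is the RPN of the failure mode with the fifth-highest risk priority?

RPN = Severity × Occurrence × Detection:
  Rotor deformation: 5 × 6 × 4 = 120
  Filter misalignment: 4 × 8 × 3 = 96
  Manifold binding: 9 × 10 × 9 = 810
  Fastener missing: 6 × 9 × 7 = 378
  Nozzle erosion: 9 × 3 × 2 = 54
  Insulation seizure: 6 × 7 × 3 = 126
  Hinge delamination: 5 × 3 × 6 = 90
  Lens wear: 9 × 5 × 4 = 180
  Clearance contamination: 7 × 5 × 9 = 315
Sorted descending: 810, 378, 315, 180, 126, 120, 96, 90, 54.
The fifth-highest RPN is 126 (Insulation seizure).

126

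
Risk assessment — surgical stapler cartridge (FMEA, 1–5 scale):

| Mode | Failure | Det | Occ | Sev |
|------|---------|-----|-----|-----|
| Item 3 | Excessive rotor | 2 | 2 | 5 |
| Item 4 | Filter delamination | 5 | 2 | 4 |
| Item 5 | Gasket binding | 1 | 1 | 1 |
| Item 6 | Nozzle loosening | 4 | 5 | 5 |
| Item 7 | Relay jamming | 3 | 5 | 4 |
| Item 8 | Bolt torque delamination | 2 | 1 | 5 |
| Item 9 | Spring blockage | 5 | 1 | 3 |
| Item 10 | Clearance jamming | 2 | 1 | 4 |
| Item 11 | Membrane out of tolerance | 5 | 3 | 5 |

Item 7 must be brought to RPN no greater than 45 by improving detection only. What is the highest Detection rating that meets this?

2

Item 7: S=4, O=5, D=3 → current RPN = 60.
Fixed product = 20. Need 20 × D ≤ 45, so D ≤ 45/20 = 2.25.
Maximum integer Detection rating = 2 (gives RPN 40; D=3 would give 60 > 45).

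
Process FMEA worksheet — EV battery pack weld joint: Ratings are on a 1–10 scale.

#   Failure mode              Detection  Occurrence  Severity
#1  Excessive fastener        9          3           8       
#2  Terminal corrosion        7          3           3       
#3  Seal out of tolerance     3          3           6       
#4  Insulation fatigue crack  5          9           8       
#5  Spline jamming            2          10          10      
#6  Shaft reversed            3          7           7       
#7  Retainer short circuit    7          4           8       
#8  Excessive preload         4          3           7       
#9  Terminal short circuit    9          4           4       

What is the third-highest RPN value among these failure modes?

RPN = Severity × Occurrence × Detection:
  #1: 8 × 3 × 9 = 216
  #2: 3 × 3 × 7 = 63
  #3: 6 × 3 × 3 = 54
  #4: 8 × 9 × 5 = 360
  #5: 10 × 10 × 2 = 200
  #6: 7 × 7 × 3 = 147
  #7: 8 × 4 × 7 = 224
  #8: 7 × 3 × 4 = 84
  #9: 4 × 4 × 9 = 144
Sorted descending: 360, 224, 216, 200, 147, 144, 84, 63, 54.
The third-highest RPN is 216 (#1).

216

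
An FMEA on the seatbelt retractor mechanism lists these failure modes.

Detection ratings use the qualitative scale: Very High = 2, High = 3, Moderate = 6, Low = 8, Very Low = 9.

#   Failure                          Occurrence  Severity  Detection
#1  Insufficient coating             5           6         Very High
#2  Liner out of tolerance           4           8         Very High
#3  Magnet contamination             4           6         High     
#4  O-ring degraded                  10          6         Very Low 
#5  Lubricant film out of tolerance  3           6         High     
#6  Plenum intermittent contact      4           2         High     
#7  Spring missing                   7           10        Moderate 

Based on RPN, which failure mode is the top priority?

#4

RPN = Severity × Occurrence × Detection:
  #1: 6 × 5 × 2 = 60
  #2: 8 × 4 × 2 = 64
  #3: 6 × 4 × 3 = 72
  #4: 6 × 10 × 9 = 540
  #5: 6 × 3 × 3 = 54
  #6: 2 × 4 × 3 = 24
  #7: 10 × 7 × 6 = 420
Highest RPN is 540 → #4.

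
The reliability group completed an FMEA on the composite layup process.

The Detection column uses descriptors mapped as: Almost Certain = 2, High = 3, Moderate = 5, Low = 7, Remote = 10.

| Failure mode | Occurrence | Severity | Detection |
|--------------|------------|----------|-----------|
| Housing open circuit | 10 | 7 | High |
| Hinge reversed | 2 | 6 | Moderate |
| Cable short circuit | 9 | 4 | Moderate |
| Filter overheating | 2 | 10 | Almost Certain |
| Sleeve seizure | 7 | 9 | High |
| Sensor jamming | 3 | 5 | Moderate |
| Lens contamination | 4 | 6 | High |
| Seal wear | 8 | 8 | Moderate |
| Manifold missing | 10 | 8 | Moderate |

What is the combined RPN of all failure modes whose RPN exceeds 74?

RPN = Severity × Occurrence × Detection:
  Housing open circuit: 7 × 10 × 3 = 210
  Hinge reversed: 6 × 2 × 5 = 60
  Cable short circuit: 4 × 9 × 5 = 180
  Filter overheating: 10 × 2 × 2 = 40
  Sleeve seizure: 9 × 7 × 3 = 189
  Sensor jamming: 5 × 3 × 5 = 75
  Lens contamination: 6 × 4 × 3 = 72
  Seal wear: 8 × 8 × 5 = 320
  Manifold missing: 8 × 10 × 5 = 400
RPN > 74: Housing open circuit (210), Cable short circuit (180), Sleeve seizure (189), Sensor jamming (75), Seal wear (320), Manifold missing (400).
Sum: 210 + 180 + 189 + 75 + 320 + 400 = 1374.

1374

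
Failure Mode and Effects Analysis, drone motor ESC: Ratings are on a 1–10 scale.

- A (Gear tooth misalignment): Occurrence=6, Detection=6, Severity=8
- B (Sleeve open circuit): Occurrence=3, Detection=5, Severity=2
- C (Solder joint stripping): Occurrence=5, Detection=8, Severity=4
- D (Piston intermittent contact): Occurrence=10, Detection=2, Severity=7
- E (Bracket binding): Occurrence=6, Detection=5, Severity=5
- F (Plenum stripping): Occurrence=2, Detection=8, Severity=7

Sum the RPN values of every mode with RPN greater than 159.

448

RPN = Severity × Occurrence × Detection:
  A: 8 × 6 × 6 = 288
  B: 2 × 3 × 5 = 30
  C: 4 × 5 × 8 = 160
  D: 7 × 10 × 2 = 140
  E: 5 × 6 × 5 = 150
  F: 7 × 2 × 8 = 112
RPN > 159: A (288), C (160).
Sum: 288 + 160 = 448.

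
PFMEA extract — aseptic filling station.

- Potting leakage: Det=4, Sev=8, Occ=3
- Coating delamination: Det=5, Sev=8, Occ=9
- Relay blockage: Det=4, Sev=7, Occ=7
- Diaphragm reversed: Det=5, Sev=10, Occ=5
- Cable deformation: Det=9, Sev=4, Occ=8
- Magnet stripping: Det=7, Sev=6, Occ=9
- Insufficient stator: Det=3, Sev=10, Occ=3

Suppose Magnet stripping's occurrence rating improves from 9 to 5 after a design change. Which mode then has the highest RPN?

RPN = Severity × Occurrence × Detection:
  Potting leakage: 8 × 3 × 4 = 96
  Coating delamination: 8 × 9 × 5 = 360
  Relay blockage: 7 × 7 × 4 = 196
  Diaphragm reversed: 10 × 5 × 5 = 250
  Cable deformation: 4 × 8 × 9 = 288
  Magnet stripping: 6 × 9 × 7 = 378
  Insufficient stator: 10 × 3 × 3 = 90
After action: Magnet stripping → 6 × 5 × 7 = 210.
Revised RPNs: Coating delamination=360, Cable deformation=288, Diaphragm reversed=250, Magnet stripping=210, Relay blockage=196, Potting leakage=96, Insufficient stator=90.
Highest is now Coating delamination (360).

Coating delamination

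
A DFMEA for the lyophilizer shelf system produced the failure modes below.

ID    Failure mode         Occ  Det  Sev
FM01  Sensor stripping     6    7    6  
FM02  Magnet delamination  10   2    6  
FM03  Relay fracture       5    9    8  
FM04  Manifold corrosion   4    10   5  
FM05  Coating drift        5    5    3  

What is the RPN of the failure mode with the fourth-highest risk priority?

120

RPN = Severity × Occurrence × Detection:
  FM01: 6 × 6 × 7 = 252
  FM02: 6 × 10 × 2 = 120
  FM03: 8 × 5 × 9 = 360
  FM04: 5 × 4 × 10 = 200
  FM05: 3 × 5 × 5 = 75
Sorted descending: 360, 252, 200, 120, 75.
The fourth-highest RPN is 120 (FM02).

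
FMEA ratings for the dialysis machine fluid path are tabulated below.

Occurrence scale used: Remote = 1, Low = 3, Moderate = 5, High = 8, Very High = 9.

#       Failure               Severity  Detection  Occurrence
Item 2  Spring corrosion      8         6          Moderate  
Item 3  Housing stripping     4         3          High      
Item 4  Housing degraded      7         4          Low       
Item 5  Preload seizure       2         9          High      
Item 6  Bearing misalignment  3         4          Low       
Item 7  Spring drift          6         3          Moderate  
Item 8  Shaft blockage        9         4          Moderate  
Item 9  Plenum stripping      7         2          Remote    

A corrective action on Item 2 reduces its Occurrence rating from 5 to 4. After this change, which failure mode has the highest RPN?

Item 2

RPN = Severity × Occurrence × Detection:
  Item 2: 8 × 5 × 6 = 240
  Item 3: 4 × 8 × 3 = 96
  Item 4: 7 × 3 × 4 = 84
  Item 5: 2 × 8 × 9 = 144
  Item 6: 3 × 3 × 4 = 36
  Item 7: 6 × 5 × 3 = 90
  Item 8: 9 × 5 × 4 = 180
  Item 9: 7 × 1 × 2 = 14
After action: Item 2 → 8 × 4 × 6 = 192.
Revised RPNs: Item 2=192, Item 8=180, Item 5=144, Item 3=96, Item 7=90, Item 4=84, Item 6=36, Item 9=14.
Highest is now Item 2 (192).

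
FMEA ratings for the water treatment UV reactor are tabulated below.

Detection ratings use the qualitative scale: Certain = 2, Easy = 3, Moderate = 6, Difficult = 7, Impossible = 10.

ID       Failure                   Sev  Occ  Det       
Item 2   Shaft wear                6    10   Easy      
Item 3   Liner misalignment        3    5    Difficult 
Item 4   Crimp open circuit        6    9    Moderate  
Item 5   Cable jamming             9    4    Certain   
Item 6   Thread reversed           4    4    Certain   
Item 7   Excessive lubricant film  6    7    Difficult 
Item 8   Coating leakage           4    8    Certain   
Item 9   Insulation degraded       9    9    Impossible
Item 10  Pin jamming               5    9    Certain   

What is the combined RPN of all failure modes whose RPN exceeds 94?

RPN = Severity × Occurrence × Detection:
  Item 2: 6 × 10 × 3 = 180
  Item 3: 3 × 5 × 7 = 105
  Item 4: 6 × 9 × 6 = 324
  Item 5: 9 × 4 × 2 = 72
  Item 6: 4 × 4 × 2 = 32
  Item 7: 6 × 7 × 7 = 294
  Item 8: 4 × 8 × 2 = 64
  Item 9: 9 × 9 × 10 = 810
  Item 10: 5 × 9 × 2 = 90
RPN > 94: Item 2 (180), Item 3 (105), Item 4 (324), Item 7 (294), Item 9 (810).
Sum: 180 + 105 + 324 + 294 + 810 = 1713.

1713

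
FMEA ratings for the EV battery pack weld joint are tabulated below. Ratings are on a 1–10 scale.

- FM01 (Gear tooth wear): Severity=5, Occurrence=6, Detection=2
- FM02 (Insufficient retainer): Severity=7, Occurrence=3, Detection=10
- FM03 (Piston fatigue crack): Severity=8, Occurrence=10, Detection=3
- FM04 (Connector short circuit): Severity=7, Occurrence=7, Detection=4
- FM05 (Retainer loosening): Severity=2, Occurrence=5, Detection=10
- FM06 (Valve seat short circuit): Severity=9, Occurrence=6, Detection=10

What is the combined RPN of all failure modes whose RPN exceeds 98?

RPN = Severity × Occurrence × Detection:
  FM01: 5 × 6 × 2 = 60
  FM02: 7 × 3 × 10 = 210
  FM03: 8 × 10 × 3 = 240
  FM04: 7 × 7 × 4 = 196
  FM05: 2 × 5 × 10 = 100
  FM06: 9 × 6 × 10 = 540
RPN > 98: FM02 (210), FM03 (240), FM04 (196), FM05 (100), FM06 (540).
Sum: 210 + 240 + 196 + 100 + 540 = 1286.

1286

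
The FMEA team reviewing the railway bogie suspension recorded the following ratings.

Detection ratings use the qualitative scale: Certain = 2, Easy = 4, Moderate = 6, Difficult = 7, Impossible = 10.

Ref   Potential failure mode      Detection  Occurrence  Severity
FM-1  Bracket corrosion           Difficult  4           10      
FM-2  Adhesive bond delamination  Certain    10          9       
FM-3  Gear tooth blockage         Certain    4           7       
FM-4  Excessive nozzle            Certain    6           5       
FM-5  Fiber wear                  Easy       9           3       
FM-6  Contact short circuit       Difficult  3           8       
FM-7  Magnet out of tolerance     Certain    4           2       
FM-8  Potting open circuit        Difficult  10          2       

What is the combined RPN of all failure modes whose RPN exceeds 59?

RPN = Severity × Occurrence × Detection:
  FM-1: 10 × 4 × 7 = 280
  FM-2: 9 × 10 × 2 = 180
  FM-3: 7 × 4 × 2 = 56
  FM-4: 5 × 6 × 2 = 60
  FM-5: 3 × 9 × 4 = 108
  FM-6: 8 × 3 × 7 = 168
  FM-7: 2 × 4 × 2 = 16
  FM-8: 2 × 10 × 7 = 140
RPN > 59: FM-1 (280), FM-2 (180), FM-4 (60), FM-5 (108), FM-6 (168), FM-8 (140).
Sum: 280 + 180 + 60 + 108 + 168 + 140 = 936.

936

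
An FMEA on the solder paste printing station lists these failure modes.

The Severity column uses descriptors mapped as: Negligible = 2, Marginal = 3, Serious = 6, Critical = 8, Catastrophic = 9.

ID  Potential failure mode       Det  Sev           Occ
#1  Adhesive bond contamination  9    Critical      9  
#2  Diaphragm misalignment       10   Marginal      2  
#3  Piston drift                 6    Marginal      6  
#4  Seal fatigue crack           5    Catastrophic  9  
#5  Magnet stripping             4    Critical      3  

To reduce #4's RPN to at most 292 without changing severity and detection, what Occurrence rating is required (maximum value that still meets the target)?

6

#4: S=9, O=9, D=5 → current RPN = 405.
Fixed product = 45. Need 45 × O ≤ 292, so O ≤ 292/45 = 6.49.
Maximum integer Occurrence rating = 6 (gives RPN 270; O=7 would give 315 > 292).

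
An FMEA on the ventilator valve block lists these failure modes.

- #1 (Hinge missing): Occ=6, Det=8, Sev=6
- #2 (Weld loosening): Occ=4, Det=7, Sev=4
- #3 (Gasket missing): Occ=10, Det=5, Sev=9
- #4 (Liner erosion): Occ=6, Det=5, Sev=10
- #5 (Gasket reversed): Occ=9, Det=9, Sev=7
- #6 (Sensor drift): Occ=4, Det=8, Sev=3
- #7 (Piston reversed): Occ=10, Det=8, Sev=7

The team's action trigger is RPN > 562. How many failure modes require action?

RPN = Severity × Occurrence × Detection:
  #1: 6 × 6 × 8 = 288
  #2: 4 × 4 × 7 = 112
  #3: 9 × 10 × 5 = 450
  #4: 10 × 6 × 5 = 300
  #5: 7 × 9 × 9 = 567
  #6: 3 × 4 × 8 = 96
  #7: 7 × 10 × 8 = 560
Modes with RPN > 562: #5 (567) → 1.

1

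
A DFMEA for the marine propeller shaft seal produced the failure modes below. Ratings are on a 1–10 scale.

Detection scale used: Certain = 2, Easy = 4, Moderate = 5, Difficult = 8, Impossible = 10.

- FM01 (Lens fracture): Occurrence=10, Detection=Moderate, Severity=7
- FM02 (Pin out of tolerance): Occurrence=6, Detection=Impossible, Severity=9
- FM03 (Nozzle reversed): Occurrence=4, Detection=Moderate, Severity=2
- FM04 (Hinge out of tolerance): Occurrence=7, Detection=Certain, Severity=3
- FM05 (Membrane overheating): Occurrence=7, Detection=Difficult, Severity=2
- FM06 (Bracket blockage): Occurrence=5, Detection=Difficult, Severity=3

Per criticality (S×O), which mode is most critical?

FM01

Criticality = Severity × Occurrence:
  FM01: 7 × 10 = 70
  FM02: 9 × 6 = 54
  FM03: 2 × 4 = 8
  FM04: 3 × 7 = 21
  FM05: 2 × 7 = 14
  FM06: 3 × 5 = 15
Highest criticality is 70 → FM01.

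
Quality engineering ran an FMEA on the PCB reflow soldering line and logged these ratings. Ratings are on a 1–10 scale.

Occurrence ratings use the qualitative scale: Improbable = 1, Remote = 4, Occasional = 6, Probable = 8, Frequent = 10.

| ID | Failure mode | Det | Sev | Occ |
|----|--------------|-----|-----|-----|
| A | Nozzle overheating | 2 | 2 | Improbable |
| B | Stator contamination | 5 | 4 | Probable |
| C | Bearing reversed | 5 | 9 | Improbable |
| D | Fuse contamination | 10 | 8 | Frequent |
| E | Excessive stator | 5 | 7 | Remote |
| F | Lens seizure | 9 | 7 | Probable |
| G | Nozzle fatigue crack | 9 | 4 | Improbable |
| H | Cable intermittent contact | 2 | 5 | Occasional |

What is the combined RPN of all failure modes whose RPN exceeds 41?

1709

RPN = Severity × Occurrence × Detection:
  A: 2 × 1 × 2 = 4
  B: 4 × 8 × 5 = 160
  C: 9 × 1 × 5 = 45
  D: 8 × 10 × 10 = 800
  E: 7 × 4 × 5 = 140
  F: 7 × 8 × 9 = 504
  G: 4 × 1 × 9 = 36
  H: 5 × 6 × 2 = 60
RPN > 41: B (160), C (45), D (800), E (140), F (504), H (60).
Sum: 160 + 45 + 800 + 140 + 504 + 60 = 1709.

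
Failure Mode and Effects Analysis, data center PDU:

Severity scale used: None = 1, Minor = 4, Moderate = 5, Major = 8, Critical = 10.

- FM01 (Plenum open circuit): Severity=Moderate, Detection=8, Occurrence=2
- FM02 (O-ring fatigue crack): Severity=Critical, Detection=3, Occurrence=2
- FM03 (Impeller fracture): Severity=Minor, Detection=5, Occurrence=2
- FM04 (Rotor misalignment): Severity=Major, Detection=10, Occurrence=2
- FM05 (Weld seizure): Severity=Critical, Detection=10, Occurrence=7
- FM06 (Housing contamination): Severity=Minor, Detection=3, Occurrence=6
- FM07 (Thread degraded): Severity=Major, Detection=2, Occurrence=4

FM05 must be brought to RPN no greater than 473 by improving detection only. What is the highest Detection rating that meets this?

6

FM05: S=10, O=7, D=10 → current RPN = 700.
Fixed product = 70. Need 70 × D ≤ 473, so D ≤ 473/70 = 6.76.
Maximum integer Detection rating = 6 (gives RPN 420; D=7 would give 490 > 473).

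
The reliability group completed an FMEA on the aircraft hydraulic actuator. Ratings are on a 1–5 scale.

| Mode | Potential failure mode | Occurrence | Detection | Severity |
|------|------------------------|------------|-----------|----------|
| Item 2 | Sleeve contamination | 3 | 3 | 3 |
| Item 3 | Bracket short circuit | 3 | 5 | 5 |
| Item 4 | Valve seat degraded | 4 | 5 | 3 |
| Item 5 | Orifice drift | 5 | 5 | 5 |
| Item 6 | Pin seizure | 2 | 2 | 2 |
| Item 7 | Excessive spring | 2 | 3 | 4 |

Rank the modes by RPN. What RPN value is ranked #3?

RPN = Severity × Occurrence × Detection:
  Item 2: 3 × 3 × 3 = 27
  Item 3: 5 × 3 × 5 = 75
  Item 4: 3 × 4 × 5 = 60
  Item 5: 5 × 5 × 5 = 125
  Item 6: 2 × 2 × 2 = 8
  Item 7: 4 × 2 × 3 = 24
Sorted descending: 125, 75, 60, 27, 24, 8.
The third-highest RPN is 60 (Item 4).

60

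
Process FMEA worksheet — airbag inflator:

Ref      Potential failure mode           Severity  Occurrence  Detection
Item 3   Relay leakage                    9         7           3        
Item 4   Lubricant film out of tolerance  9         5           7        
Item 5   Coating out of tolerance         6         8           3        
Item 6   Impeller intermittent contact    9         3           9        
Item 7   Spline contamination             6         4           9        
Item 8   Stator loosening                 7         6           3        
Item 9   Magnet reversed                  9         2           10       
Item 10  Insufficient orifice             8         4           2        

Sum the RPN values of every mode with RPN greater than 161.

1143

RPN = Severity × Occurrence × Detection:
  Item 3: 9 × 7 × 3 = 189
  Item 4: 9 × 5 × 7 = 315
  Item 5: 6 × 8 × 3 = 144
  Item 6: 9 × 3 × 9 = 243
  Item 7: 6 × 4 × 9 = 216
  Item 8: 7 × 6 × 3 = 126
  Item 9: 9 × 2 × 10 = 180
  Item 10: 8 × 4 × 2 = 64
RPN > 161: Item 3 (189), Item 4 (315), Item 6 (243), Item 7 (216), Item 9 (180).
Sum: 189 + 315 + 243 + 216 + 180 = 1143.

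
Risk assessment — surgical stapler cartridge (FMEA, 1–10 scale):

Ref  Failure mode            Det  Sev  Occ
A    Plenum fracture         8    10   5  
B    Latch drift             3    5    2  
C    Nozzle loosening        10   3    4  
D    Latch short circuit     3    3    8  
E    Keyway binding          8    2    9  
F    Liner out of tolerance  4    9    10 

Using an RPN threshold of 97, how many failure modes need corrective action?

RPN = Severity × Occurrence × Detection:
  A: 10 × 5 × 8 = 400
  B: 5 × 2 × 3 = 30
  C: 3 × 4 × 10 = 120
  D: 3 × 8 × 3 = 72
  E: 2 × 9 × 8 = 144
  F: 9 × 10 × 4 = 360
Modes with RPN ≥ 97: A (400), C (120), E (144), F (360) → 4.

4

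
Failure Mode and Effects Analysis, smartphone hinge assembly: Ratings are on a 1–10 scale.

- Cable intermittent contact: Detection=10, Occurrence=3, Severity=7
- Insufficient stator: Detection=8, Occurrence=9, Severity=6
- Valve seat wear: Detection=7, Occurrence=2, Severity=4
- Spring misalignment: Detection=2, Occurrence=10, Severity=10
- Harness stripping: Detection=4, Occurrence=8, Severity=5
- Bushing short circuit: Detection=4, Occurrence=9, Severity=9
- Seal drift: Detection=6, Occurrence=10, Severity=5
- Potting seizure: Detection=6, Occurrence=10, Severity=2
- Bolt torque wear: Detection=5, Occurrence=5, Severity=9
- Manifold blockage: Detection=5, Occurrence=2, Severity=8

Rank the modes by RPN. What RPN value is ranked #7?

RPN = Severity × Occurrence × Detection:
  Cable intermittent contact: 7 × 3 × 10 = 210
  Insufficient stator: 6 × 9 × 8 = 432
  Valve seat wear: 4 × 2 × 7 = 56
  Spring misalignment: 10 × 10 × 2 = 200
  Harness stripping: 5 × 8 × 4 = 160
  Bushing short circuit: 9 × 9 × 4 = 324
  Seal drift: 5 × 10 × 6 = 300
  Potting seizure: 2 × 10 × 6 = 120
  Bolt torque wear: 9 × 5 × 5 = 225
  Manifold blockage: 8 × 2 × 5 = 80
Sorted descending: 432, 324, 300, 225, 210, 200, 160, 120, 80, 56.
The seventh-highest RPN is 160 (Harness stripping).

160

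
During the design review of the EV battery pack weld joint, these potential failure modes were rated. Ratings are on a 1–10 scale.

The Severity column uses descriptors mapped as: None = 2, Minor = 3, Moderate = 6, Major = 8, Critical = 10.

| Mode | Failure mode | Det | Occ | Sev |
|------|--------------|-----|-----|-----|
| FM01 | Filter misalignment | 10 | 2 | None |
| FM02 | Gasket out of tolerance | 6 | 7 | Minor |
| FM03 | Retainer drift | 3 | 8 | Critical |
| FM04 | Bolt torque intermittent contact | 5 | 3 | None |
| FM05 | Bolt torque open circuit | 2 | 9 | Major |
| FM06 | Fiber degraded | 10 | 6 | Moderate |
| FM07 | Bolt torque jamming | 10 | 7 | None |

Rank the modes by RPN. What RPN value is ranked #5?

126

RPN = Severity × Occurrence × Detection:
  FM01: 2 × 2 × 10 = 40
  FM02: 3 × 7 × 6 = 126
  FM03: 10 × 8 × 3 = 240
  FM04: 2 × 3 × 5 = 30
  FM05: 8 × 9 × 2 = 144
  FM06: 6 × 6 × 10 = 360
  FM07: 2 × 7 × 10 = 140
Sorted descending: 360, 240, 144, 140, 126, 40, 30.
The fifth-highest RPN is 126 (FM02).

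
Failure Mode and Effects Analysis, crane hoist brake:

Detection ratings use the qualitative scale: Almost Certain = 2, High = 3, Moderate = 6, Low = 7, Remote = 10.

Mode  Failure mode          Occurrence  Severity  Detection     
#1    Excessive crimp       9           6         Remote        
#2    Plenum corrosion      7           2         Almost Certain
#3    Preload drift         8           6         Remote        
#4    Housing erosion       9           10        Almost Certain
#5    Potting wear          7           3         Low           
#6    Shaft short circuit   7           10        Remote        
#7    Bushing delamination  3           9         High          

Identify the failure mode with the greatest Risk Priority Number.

#6

RPN = Severity × Occurrence × Detection:
  #1: 6 × 9 × 10 = 540
  #2: 2 × 7 × 2 = 28
  #3: 6 × 8 × 10 = 480
  #4: 10 × 9 × 2 = 180
  #5: 3 × 7 × 7 = 147
  #6: 10 × 7 × 10 = 700
  #7: 9 × 3 × 3 = 81
Highest RPN is 700 → #6.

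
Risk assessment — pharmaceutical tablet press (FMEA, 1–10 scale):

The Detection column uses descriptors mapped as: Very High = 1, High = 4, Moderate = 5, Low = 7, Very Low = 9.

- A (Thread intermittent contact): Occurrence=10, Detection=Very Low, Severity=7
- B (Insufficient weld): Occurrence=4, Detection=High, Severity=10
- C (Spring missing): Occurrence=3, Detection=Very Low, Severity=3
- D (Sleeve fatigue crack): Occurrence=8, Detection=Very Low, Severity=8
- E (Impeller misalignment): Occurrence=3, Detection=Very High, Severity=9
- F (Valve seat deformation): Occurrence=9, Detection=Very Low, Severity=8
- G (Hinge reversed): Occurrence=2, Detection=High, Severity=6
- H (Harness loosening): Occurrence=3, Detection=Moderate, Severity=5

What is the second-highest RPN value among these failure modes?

630

RPN = Severity × Occurrence × Detection:
  A: 7 × 10 × 9 = 630
  B: 10 × 4 × 4 = 160
  C: 3 × 3 × 9 = 81
  D: 8 × 8 × 9 = 576
  E: 9 × 3 × 1 = 27
  F: 8 × 9 × 9 = 648
  G: 6 × 2 × 4 = 48
  H: 5 × 3 × 5 = 75
Sorted descending: 648, 630, 576, 160, 81, 75, 48, 27.
The second-highest RPN is 630 (A).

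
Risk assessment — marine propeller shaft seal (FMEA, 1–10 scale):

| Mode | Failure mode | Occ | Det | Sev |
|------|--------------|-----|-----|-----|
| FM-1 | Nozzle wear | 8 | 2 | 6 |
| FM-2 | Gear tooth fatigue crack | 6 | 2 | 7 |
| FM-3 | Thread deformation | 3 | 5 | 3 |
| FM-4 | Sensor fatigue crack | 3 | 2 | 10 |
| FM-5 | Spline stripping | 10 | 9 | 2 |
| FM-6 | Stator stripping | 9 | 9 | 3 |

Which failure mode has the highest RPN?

RPN = Severity × Occurrence × Detection:
  FM-1: 6 × 8 × 2 = 96
  FM-2: 7 × 6 × 2 = 84
  FM-3: 3 × 3 × 5 = 45
  FM-4: 10 × 3 × 2 = 60
  FM-5: 2 × 10 × 9 = 180
  FM-6: 3 × 9 × 9 = 243
Highest RPN is 243 → FM-6.

FM-6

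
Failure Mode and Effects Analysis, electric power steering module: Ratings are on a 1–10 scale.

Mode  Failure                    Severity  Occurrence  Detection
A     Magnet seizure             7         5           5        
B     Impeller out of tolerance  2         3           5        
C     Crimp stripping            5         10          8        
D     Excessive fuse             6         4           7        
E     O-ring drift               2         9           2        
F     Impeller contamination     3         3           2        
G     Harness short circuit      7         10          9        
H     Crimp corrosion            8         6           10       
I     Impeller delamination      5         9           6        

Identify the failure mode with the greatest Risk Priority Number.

RPN = Severity × Occurrence × Detection:
  A: 7 × 5 × 5 = 175
  B: 2 × 3 × 5 = 30
  C: 5 × 10 × 8 = 400
  D: 6 × 4 × 7 = 168
  E: 2 × 9 × 2 = 36
  F: 3 × 3 × 2 = 18
  G: 7 × 10 × 9 = 630
  H: 8 × 6 × 10 = 480
  I: 5 × 9 × 6 = 270
Highest RPN is 630 → G.

G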